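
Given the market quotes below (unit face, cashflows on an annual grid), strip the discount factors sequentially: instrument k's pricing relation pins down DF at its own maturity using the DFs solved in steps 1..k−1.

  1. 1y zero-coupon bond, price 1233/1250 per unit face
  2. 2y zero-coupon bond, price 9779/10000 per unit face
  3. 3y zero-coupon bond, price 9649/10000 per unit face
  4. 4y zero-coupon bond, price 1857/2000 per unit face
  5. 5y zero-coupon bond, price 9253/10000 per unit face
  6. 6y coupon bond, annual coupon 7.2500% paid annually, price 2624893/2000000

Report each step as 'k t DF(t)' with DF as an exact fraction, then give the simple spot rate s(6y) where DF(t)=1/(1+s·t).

1 1 1233/1250
2 2 9779/10000
3 3 9649/10000
4 4 1857/2000
5 5 9253/10000
6 6 2251/2500
s(6y) = (1/(2251/2500) − 1)/(6) = 83/4502 ≈ 1.8436%

step 1 [1y] zero: DF = P = 1233/1250 ≈ 0.986400
step 2 [2y] zero: DF = P = 9779/10000 ≈ 0.977900
step 3 [3y] zero: DF = P = 9649/10000 ≈ 0.964900
step 4 [4y] zero: DF = P = 1857/2000 ≈ 0.928500
step 5 [5y] zero: DF = P = 9253/10000 ≈ 0.925300
step 6 [6y] bond c/1=29/400: DF=(2624893/2000000 − 29/400·(0.986400+0.977900+0.964900+0.928500+0.925300))/(1+29/400) = 2251/2500 ≈ 0.900400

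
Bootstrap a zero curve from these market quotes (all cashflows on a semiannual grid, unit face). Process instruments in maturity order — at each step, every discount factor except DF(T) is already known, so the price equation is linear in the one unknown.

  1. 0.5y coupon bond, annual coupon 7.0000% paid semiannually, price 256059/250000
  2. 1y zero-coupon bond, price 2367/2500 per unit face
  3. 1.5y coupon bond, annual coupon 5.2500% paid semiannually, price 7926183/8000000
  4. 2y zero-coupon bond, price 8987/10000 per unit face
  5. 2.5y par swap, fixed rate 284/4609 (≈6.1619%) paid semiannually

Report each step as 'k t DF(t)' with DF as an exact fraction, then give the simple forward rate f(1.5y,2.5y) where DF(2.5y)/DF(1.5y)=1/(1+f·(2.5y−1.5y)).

step 1 [0.5y] bond c/2=7/200: DF=(256059/250000 − 7/200·(0))/(1+7/200) = 1237/1250 ≈ 0.989600
step 2 [1y] zero: DF = P = 2367/2500 ≈ 0.946800
step 3 [1.5y] bond c/2=21/800: DF=(7926183/8000000 − 21/800·(0.989600+0.946800))/(1+21/800) = 9159/10000 ≈ 0.915900
step 4 [2y] zero: DF = P = 8987/10000 ≈ 0.898700
step 5 [2.5y] swap r/2=142/4609: DF=(1 − 142/4609·(0.989600+0.946800+0.915900+0.898700))/(1+142/4609) = 429/500 ≈ 0.858000

1 1/2 1237/1250
2 1 2367/2500
3 3/2 9159/10000
4 2 8987/10000
5 5/2 429/500
f(1.5y,2.5y) = ((9159/10000)/(429/500) − 1)/(1) = 193/2860 ≈ 6.7483%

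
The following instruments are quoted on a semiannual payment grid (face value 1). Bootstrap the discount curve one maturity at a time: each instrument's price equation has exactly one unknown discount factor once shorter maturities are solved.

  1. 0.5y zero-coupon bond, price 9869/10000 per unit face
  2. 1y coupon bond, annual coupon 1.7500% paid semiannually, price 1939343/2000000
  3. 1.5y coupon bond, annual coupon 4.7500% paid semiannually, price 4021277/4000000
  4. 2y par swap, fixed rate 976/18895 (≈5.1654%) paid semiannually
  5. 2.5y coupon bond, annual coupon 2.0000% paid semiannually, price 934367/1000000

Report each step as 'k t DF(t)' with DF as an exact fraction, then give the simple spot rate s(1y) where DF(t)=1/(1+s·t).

step 1 [0.5y] zero: DF = P = 9869/10000 ≈ 0.986900
step 2 [1y] bond c/2=7/800: DF=(1939343/2000000 − 7/800·(0.986900))/(1+7/800) = 9527/10000 ≈ 0.952700
step 3 [1.5y] bond c/2=19/800: DF=(4021277/4000000 − 19/800·(0.986900+0.952700))/(1+19/800) = 937/1000 ≈ 0.937000
step 4 [2y] swap r/2=488/18895: DF=(1 − 488/18895·(0.986900+0.952700+0.937000))/(1+488/18895) = 564/625 ≈ 0.902400
step 5 [2.5y] bond c/2=1/100: DF=(934367/1000000 − 1/100·(0.986900+0.952700+0.937000+0.902400))/(1+1/100) = 8877/10000 ≈ 0.887700

1 1/2 9869/10000
2 1 9527/10000
3 3/2 937/1000
4 2 564/625
5 5/2 8877/10000
s(1y) = (1/(9527/10000) − 1)/(1) = 473/9527 ≈ 4.9648%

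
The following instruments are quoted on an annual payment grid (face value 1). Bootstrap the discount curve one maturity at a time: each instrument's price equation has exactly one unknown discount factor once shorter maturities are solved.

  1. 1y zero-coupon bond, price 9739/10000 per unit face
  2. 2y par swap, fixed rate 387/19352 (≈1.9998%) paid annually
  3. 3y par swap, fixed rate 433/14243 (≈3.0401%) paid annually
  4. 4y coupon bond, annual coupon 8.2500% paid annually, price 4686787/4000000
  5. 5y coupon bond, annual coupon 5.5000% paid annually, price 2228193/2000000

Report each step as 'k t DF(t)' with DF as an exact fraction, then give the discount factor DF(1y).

step 1 [1y] zero: DF = P = 9739/10000 ≈ 0.973900
step 2 [2y] swap r/1=387/19352: DF=(1 − 387/19352·(0.973900))/(1+387/19352) = 9613/10000 ≈ 0.961300
step 3 [3y] swap r/1=433/14243: DF=(1 − 433/14243·(0.973900+0.961300))/(1+433/14243) = 4567/5000 ≈ 0.913400
step 4 [4y] bond c/1=33/400: DF=(4686787/4000000 − 33/400·(0.973900+0.961300+0.913400))/(1+33/400) = 8653/10000 ≈ 0.865300
step 5 [5y] bond c/1=11/200: DF=(2228193/2000000 − 11/200·(0.973900+0.961300+0.913400+0.865300))/(1+11/200) = 539/625 ≈ 0.862400

1 1 9739/10000
2 2 9613/10000
3 3 4567/5000
4 4 8653/10000
5 5 539/625
DF(1y) = 9739/10000 ≈ 0.973900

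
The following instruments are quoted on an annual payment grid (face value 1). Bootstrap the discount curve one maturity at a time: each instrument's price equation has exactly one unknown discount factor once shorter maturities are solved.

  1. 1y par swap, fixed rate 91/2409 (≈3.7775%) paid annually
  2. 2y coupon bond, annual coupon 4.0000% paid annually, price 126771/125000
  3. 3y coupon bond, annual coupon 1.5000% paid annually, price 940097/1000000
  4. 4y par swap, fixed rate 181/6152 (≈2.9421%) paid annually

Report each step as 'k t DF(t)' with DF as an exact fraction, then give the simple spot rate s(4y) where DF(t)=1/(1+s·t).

step 1 [1y] swap r/1=91/2409: DF=(1 − 91/2409·(0))/(1+91/2409) = 2409/2500 ≈ 0.963600
step 2 [2y] bond c/1=1/25: DF=(126771/125000 − 1/25·(0.963600))/(1+1/25) = 9381/10000 ≈ 0.938100
step 3 [3y] bond c/1=3/200: DF=(940097/1000000 − 3/200·(0.963600+0.938100))/(1+3/200) = 8981/10000 ≈ 0.898100
step 4 [4y] swap r/1=181/6152: DF=(1 − 181/6152·(0.963600+0.938100+0.898100))/(1+181/6152) = 4457/5000 ≈ 0.891400

1 1 2409/2500
2 2 9381/10000
3 3 8981/10000
4 4 4457/5000
s(4y) = (1/(4457/5000) − 1)/(4) = 543/17828 ≈ 3.0458%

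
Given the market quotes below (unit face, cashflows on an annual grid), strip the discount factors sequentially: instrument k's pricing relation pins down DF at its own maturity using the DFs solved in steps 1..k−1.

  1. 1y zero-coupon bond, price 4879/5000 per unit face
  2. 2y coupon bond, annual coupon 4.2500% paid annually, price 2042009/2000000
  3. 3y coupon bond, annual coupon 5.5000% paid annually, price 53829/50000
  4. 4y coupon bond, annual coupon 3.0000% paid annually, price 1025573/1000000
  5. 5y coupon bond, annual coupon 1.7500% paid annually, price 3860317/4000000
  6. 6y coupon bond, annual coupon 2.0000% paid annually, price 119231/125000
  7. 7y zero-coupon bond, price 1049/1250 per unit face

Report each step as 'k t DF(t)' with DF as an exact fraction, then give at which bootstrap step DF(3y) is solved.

step 1 [1y] zero: DF = P = 4879/5000 ≈ 0.975800
step 2 [2y] bond c/1=17/400: DF=(2042009/2000000 − 17/400·(0.975800))/(1+17/400) = 2349/2500 ≈ 0.939600
step 3 [3y] bond c/1=11/200: DF=(53829/50000 − 11/200·(0.975800+0.939600))/(1+11/200) = 4603/5000 ≈ 0.920600
step 4 [4y] bond c/1=3/100: DF=(1025573/1000000 − 3/100·(0.975800+0.939600+0.920600))/(1+3/100) = 9131/10000 ≈ 0.913100
step 5 [5y] bond c/1=7/400: DF=(3860317/4000000 − 7/400·(0.975800+0.939600+0.920600+0.913100))/(1+7/400) = 221/250 ≈ 0.884000
step 6 [6y] bond c/1=1/50: DF=(119231/125000 − 1/50·(0.975800+0.939600+0.920600+0.913100+0.884000))/(1+1/50) = 8443/10000 ≈ 0.844300
step 7 [7y] zero: DF = P = 1049/1250 ≈ 0.839200

1 1 4879/5000
2 2 2349/2500
3 3 4603/5000
4 4 9131/10000
5 5 221/250
6 6 8443/10000
7 7 1049/1250
DF(3y) is solved at step 3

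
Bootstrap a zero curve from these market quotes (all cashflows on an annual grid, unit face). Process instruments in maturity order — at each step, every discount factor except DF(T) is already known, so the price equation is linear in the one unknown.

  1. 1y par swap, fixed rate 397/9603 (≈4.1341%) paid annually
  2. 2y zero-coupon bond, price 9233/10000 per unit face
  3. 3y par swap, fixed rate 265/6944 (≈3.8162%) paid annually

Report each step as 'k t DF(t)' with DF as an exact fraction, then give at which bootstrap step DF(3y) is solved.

step 1 [1y] swap r/1=397/9603: DF=(1 − 397/9603·(0))/(1+397/9603) = 9603/10000 ≈ 0.960300
step 2 [2y] zero: DF = P = 9233/10000 ≈ 0.923300
step 3 [3y] swap r/1=265/6944: DF=(1 − 265/6944·(0.960300+0.923300))/(1+265/6944) = 447/500 ≈ 0.894000

1 1 9603/10000
2 2 9233/10000
3 3 447/500
DF(3y) is solved at step 3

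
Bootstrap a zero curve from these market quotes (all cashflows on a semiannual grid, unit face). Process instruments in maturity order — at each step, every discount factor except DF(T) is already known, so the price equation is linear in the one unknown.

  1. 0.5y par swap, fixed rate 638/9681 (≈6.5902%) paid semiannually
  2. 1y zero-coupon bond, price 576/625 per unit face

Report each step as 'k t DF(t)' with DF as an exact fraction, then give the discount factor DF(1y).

1 1/2 9681/10000
2 1 576/625
DF(1y) = 576/625 ≈ 0.921600

step 1 [0.5y] swap r/2=319/9681: DF=(1 − 319/9681·(0))/(1+319/9681) = 9681/10000 ≈ 0.968100
step 2 [1y] zero: DF = P = 576/625 ≈ 0.921600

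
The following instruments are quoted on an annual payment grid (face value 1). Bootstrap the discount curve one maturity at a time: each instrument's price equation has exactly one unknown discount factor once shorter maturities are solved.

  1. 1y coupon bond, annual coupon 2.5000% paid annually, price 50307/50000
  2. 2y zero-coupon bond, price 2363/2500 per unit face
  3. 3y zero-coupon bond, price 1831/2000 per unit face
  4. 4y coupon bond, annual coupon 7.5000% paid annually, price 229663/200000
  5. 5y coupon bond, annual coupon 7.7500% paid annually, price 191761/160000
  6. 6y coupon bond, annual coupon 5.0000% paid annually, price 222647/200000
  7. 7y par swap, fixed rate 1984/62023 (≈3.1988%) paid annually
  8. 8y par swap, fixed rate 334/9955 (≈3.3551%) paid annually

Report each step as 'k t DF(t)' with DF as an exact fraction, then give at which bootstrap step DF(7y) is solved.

step 1 [1y] bond c/1=1/40: DF=(50307/50000 − 1/40·(0))/(1+1/40) = 1227/1250 ≈ 0.981600
step 2 [2y] zero: DF = P = 2363/2500 ≈ 0.945200
step 3 [3y] zero: DF = P = 1831/2000 ≈ 0.915500
step 4 [4y] bond c/1=3/40: DF=(229663/200000 − 3/40·(0.981600+0.945200+0.915500))/(1+3/40) = 8699/10000 ≈ 0.869900
step 5 [5y] bond c/1=31/400: DF=(191761/160000 − 31/400·(0.981600+0.945200+0.915500+0.869900))/(1+31/400) = 8453/10000 ≈ 0.845300
step 6 [6y] bond c/1=1/20: DF=(222647/200000 − 1/20·(0.981600+0.945200+0.915500+0.869900+0.845300))/(1+1/20) = 527/625 ≈ 0.843200
step 7 [7y] swap r/1=1984/62023: DF=(1 − 1984/62023·(0.981600+0.945200+0.915500+0.869900+0.845300+0.843200))/(1+1984/62023) = 501/625 ≈ 0.801600
step 8 [8y] swap r/1=334/9955: DF=(1 − 334/9955·(0.981600+0.945200+0.915500+0.869900+0.845300+0.843200+0.801600))/(1+334/9955) = 3831/5000 ≈ 0.766200

1 1 1227/1250
2 2 2363/2500
3 3 1831/2000
4 4 8699/10000
5 5 8453/10000
6 6 527/625
7 7 501/625
8 8 3831/5000
DF(7y) is solved at step 7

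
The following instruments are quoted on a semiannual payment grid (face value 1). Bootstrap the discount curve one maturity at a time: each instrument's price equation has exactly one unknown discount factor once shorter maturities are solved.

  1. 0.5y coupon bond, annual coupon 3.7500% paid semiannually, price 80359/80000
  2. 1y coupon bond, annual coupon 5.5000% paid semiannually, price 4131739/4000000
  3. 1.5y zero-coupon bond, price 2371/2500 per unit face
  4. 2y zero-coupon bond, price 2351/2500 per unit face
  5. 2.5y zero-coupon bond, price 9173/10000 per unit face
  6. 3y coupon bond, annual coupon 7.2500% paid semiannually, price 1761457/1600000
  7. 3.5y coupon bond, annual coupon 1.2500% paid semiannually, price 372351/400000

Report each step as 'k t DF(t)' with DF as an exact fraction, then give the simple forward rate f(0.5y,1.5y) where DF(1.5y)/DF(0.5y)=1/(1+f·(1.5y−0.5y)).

step 1 [0.5y] bond c/2=3/160: DF=(80359/80000 − 3/160·(0))/(1+3/160) = 493/500 ≈ 0.986000
step 2 [1y] bond c/2=11/400: DF=(4131739/4000000 − 11/400·(0.986000))/(1+11/400) = 9789/10000 ≈ 0.978900
step 3 [1.5y] zero: DF = P = 2371/2500 ≈ 0.948400
step 4 [2y] zero: DF = P = 2351/2500 ≈ 0.940400
step 5 [2.5y] zero: DF = P = 9173/10000 ≈ 0.917300
step 6 [3y] bond c/2=29/800: DF=(1761457/1600000 − 29/800·(0.986000+0.978900+0.948400+0.940400+0.917300))/(1+29/800) = 1791/2000 ≈ 0.895500
step 7 [3.5y] bond c/2=1/160: DF=(372351/400000 − 1/160·(0.986000+0.978900+0.948400+0.940400+0.917300+0.895500))/(1+1/160) = 8899/10000 ≈ 0.889900

1 1/2 493/500
2 1 9789/10000
3 3/2 2371/2500
4 2 2351/2500
5 5/2 9173/10000
6 3 1791/2000
7 7/2 8899/10000
f(0.5y,1.5y) = ((493/500)/(2371/2500) − 1)/(1) = 94/2371 ≈ 3.9646%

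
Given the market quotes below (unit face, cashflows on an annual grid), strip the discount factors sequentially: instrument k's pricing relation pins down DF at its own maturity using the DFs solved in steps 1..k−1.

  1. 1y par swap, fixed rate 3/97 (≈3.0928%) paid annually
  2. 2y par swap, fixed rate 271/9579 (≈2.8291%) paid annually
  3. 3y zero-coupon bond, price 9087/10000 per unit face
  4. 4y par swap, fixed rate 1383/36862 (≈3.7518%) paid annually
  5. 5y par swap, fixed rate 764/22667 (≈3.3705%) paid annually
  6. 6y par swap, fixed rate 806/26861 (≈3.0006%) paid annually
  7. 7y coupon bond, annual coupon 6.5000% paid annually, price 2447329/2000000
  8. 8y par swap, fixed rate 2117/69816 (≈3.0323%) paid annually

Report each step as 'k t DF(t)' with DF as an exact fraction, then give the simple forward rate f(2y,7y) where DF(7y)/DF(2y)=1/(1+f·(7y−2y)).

1 1 97/100
2 2 4729/5000
3 3 9087/10000
4 4 8617/10000
5 5 1059/1250
6 6 2097/2500
7 7 8211/10000
8 8 7883/10000
f(2y,7y) = ((4729/5000)/(8211/10000) − 1)/(5) = 1247/41055 ≈ 3.0374%

step 1 [1y] swap r/1=3/97: DF=(1 − 3/97·(0))/(1+3/97) = 97/100 ≈ 0.970000
step 2 [2y] swap r/1=271/9579: DF=(1 − 271/9579·(0.970000))/(1+271/9579) = 4729/5000 ≈ 0.945800
step 3 [3y] zero: DF = P = 9087/10000 ≈ 0.908700
step 4 [4y] swap r/1=1383/36862: DF=(1 − 1383/36862·(0.970000+0.945800+0.908700))/(1+1383/36862) = 8617/10000 ≈ 0.861700
step 5 [5y] swap r/1=764/22667: DF=(1 − 764/22667·(0.970000+0.945800+0.908700+0.861700))/(1+764/22667) = 1059/1250 ≈ 0.847200
step 6 [6y] swap r/1=806/26861: DF=(1 − 806/26861·(0.970000+0.945800+0.908700+0.861700+0.847200))/(1+806/26861) = 2097/2500 ≈ 0.838800
step 7 [7y] bond c/1=13/200: DF=(2447329/2000000 − 13/200·(0.970000+0.945800+0.908700+0.861700+0.847200+0.838800))/(1+13/200) = 8211/10000 ≈ 0.821100
step 8 [8y] swap r/1=2117/69816: DF=(1 − 2117/69816·(0.970000+0.945800+0.908700+0.861700+0.847200+0.838800+0.821100))/(1+2117/69816) = 7883/10000 ≈ 0.788300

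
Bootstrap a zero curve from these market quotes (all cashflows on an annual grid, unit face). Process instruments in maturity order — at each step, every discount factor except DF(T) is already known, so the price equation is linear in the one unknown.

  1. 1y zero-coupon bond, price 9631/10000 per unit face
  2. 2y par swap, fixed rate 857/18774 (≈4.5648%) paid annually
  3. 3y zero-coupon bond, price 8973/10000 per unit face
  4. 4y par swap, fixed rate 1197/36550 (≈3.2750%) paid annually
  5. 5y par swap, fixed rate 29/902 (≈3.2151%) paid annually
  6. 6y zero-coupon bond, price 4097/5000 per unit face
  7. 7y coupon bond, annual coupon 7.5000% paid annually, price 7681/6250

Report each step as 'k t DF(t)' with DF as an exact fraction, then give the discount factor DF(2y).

1 1 9631/10000
2 2 9143/10000
3 3 8973/10000
4 4 8803/10000
5 5 171/200
6 6 4097/5000
7 7 3857/5000
DF(2y) = 9143/10000 ≈ 0.914300

step 1 [1y] zero: DF = P = 9631/10000 ≈ 0.963100
step 2 [2y] swap r/1=857/18774: DF=(1 − 857/18774·(0.963100))/(1+857/18774) = 9143/10000 ≈ 0.914300
step 3 [3y] zero: DF = P = 8973/10000 ≈ 0.897300
step 4 [4y] swap r/1=1197/36550: DF=(1 − 1197/36550·(0.963100+0.914300+0.897300))/(1+1197/36550) = 8803/10000 ≈ 0.880300
step 5 [5y] swap r/1=29/902: DF=(1 − 29/902·(0.963100+0.914300+0.897300+0.880300))/(1+29/902) = 171/200 ≈ 0.855000
step 6 [6y] zero: DF = P = 4097/5000 ≈ 0.819400
step 7 [7y] bond c/1=3/40: DF=(7681/6250 − 3/40·(0.963100+0.914300+0.897300+0.880300+0.855000+0.819400))/(1+3/40) = 3857/5000 ≈ 0.771400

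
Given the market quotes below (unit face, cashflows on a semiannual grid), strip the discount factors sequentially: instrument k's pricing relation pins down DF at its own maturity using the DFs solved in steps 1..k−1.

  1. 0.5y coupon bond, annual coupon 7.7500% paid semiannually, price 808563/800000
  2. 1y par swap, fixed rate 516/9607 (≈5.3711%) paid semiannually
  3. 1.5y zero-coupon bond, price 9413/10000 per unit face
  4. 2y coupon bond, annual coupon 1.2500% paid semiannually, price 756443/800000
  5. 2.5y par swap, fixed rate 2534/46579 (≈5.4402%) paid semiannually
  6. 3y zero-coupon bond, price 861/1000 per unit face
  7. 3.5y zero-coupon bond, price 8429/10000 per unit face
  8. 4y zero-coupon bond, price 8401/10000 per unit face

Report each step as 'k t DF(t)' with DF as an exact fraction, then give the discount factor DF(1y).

1 1/2 973/1000
2 1 2371/2500
3 3/2 9413/10000
4 2 9219/10000
5 5/2 8733/10000
6 3 861/1000
7 7/2 8429/10000
8 4 8401/10000
DF(1y) = 2371/2500 ≈ 0.948400

step 1 [0.5y] bond c/2=31/800: DF=(808563/800000 − 31/800·(0))/(1+31/800) = 973/1000 ≈ 0.973000
step 2 [1y] swap r/2=258/9607: DF=(1 − 258/9607·(0.973000))/(1+258/9607) = 2371/2500 ≈ 0.948400
step 3 [1.5y] zero: DF = P = 9413/10000 ≈ 0.941300
step 4 [2y] bond c/2=1/160: DF=(756443/800000 − 1/160·(0.973000+0.948400+0.941300))/(1+1/160) = 9219/10000 ≈ 0.921900
step 5 [2.5y] swap r/2=1267/46579: DF=(1 − 1267/46579·(0.973000+0.948400+0.941300+0.921900))/(1+1267/46579) = 8733/10000 ≈ 0.873300
step 6 [3y] zero: DF = P = 861/1000 ≈ 0.861000
step 7 [3.5y] zero: DF = P = 8429/10000 ≈ 0.842900
step 8 [4y] zero: DF = P = 8401/10000 ≈ 0.840100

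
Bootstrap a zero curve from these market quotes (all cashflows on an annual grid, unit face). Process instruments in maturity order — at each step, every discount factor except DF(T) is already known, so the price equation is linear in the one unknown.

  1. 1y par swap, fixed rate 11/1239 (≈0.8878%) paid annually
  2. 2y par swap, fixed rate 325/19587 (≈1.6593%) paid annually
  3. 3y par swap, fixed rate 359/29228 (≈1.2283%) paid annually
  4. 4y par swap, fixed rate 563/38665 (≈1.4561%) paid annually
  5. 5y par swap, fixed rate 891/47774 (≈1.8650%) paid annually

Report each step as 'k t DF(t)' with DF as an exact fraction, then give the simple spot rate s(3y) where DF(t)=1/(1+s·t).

1 1 1239/1250
2 2 387/400
3 3 9641/10000
4 4 9437/10000
5 5 9109/10000
s(3y) = (1/(9641/10000) − 1)/(3) = 359/28923 ≈ 1.2412%

step 1 [1y] swap r/1=11/1239: DF=(1 − 11/1239·(0))/(1+11/1239) = 1239/1250 ≈ 0.991200
step 2 [2y] swap r/1=325/19587: DF=(1 − 325/19587·(0.991200))/(1+325/19587) = 387/400 ≈ 0.967500
step 3 [3y] swap r/1=359/29228: DF=(1 − 359/29228·(0.991200+0.967500))/(1+359/29228) = 9641/10000 ≈ 0.964100
step 4 [4y] swap r/1=563/38665: DF=(1 − 563/38665·(0.991200+0.967500+0.964100))/(1+563/38665) = 9437/10000 ≈ 0.943700
step 5 [5y] swap r/1=891/47774: DF=(1 − 891/47774·(0.991200+0.967500+0.964100+0.943700))/(1+891/47774) = 9109/10000 ≈ 0.910900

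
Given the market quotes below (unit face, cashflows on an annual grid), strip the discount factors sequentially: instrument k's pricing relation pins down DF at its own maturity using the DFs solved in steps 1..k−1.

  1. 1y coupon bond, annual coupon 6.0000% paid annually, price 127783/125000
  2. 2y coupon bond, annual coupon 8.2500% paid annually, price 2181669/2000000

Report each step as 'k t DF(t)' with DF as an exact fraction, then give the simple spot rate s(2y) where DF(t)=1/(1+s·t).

step 1 [1y] bond c/1=3/50: DF=(127783/125000 − 3/50·(0))/(1+3/50) = 2411/2500 ≈ 0.964400
step 2 [2y] bond c/1=33/400: DF=(2181669/2000000 − 33/400·(0.964400))/(1+33/400) = 4671/5000 ≈ 0.934200

1 1 2411/2500
2 2 4671/5000
s(2y) = (1/(4671/5000) − 1)/(2) = 329/9342 ≈ 3.5217%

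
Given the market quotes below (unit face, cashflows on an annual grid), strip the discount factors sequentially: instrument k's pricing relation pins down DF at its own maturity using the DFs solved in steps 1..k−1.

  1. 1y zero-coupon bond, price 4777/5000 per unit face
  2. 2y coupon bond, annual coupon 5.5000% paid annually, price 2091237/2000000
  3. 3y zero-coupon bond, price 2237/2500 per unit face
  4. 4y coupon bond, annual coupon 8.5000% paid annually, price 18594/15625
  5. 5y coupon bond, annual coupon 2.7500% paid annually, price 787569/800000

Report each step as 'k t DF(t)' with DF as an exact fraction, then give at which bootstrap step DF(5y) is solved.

1 1 4777/5000
2 2 9413/10000
3 3 2237/2500
4 4 8781/10000
5 5 8599/10000
DF(5y) is solved at step 5

step 1 [1y] zero: DF = P = 4777/5000 ≈ 0.955400
step 2 [2y] bond c/1=11/200: DF=(2091237/2000000 − 11/200·(0.955400))/(1+11/200) = 9413/10000 ≈ 0.941300
step 3 [3y] zero: DF = P = 2237/2500 ≈ 0.894800
step 4 [4y] bond c/1=17/200: DF=(18594/15625 − 17/200·(0.955400+0.941300+0.894800))/(1+17/200) = 8781/10000 ≈ 0.878100
step 5 [5y] bond c/1=11/400: DF=(787569/800000 − 11/400·(0.955400+0.941300+0.894800+0.878100))/(1+11/400) = 8599/10000 ≈ 0.859900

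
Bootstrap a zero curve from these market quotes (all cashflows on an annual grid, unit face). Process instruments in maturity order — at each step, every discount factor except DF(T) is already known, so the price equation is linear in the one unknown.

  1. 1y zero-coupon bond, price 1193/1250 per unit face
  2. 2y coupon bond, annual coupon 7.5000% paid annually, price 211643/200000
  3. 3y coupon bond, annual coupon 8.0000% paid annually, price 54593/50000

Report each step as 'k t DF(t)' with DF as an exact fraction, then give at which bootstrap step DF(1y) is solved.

1 1 1193/1250
2 2 4589/5000
3 3 8723/10000
DF(1y) is solved at step 1

step 1 [1y] zero: DF = P = 1193/1250 ≈ 0.954400
step 2 [2y] bond c/1=3/40: DF=(211643/200000 − 3/40·(0.954400))/(1+3/40) = 4589/5000 ≈ 0.917800
step 3 [3y] bond c/1=2/25: DF=(54593/50000 − 2/25·(0.954400+0.917800))/(1+2/25) = 8723/10000 ≈ 0.872300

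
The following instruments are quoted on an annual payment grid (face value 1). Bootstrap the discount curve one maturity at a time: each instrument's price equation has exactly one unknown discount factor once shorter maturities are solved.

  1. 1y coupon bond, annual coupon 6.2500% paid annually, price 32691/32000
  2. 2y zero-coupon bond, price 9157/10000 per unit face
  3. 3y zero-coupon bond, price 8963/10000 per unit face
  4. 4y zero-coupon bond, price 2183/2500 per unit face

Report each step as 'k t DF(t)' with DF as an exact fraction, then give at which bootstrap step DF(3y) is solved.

1 1 1923/2000
2 2 9157/10000
3 3 8963/10000
4 4 2183/2500
DF(3y) is solved at step 3

step 1 [1y] bond c/1=1/16: DF=(32691/32000 − 1/16·(0))/(1+1/16) = 1923/2000 ≈ 0.961500
step 2 [2y] zero: DF = P = 9157/10000 ≈ 0.915700
step 3 [3y] zero: DF = P = 8963/10000 ≈ 0.896300
step 4 [4y] zero: DF = P = 2183/2500 ≈ 0.873200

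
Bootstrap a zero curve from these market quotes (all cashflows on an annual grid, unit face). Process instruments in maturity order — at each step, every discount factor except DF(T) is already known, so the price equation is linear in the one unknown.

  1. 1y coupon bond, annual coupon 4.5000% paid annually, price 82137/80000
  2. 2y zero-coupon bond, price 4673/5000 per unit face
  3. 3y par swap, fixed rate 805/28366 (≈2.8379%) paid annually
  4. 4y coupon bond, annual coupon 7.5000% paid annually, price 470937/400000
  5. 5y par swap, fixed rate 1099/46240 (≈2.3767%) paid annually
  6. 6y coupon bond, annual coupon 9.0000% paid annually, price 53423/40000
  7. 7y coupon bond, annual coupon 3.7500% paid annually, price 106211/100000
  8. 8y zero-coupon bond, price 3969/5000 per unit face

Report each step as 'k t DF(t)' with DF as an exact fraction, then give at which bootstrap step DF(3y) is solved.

1 1 393/400
2 2 4673/5000
3 3 1839/2000
4 4 8973/10000
5 5 8901/10000
6 6 1687/2000
7 7 8261/10000
8 8 3969/5000
DF(3y) is solved at step 3

step 1 [1y] bond c/1=9/200: DF=(82137/80000 − 9/200·(0))/(1+9/200) = 393/400 ≈ 0.982500
step 2 [2y] zero: DF = P = 4673/5000 ≈ 0.934600
step 3 [3y] swap r/1=805/28366: DF=(1 − 805/28366·(0.982500+0.934600))/(1+805/28366) = 1839/2000 ≈ 0.919500
step 4 [4y] bond c/1=3/40: DF=(470937/400000 − 3/40·(0.982500+0.934600+0.919500))/(1+3/40) = 8973/10000 ≈ 0.897300
step 5 [5y] swap r/1=1099/46240: DF=(1 − 1099/46240·(0.982500+0.934600+0.919500+0.897300))/(1+1099/46240) = 8901/10000 ≈ 0.890100
step 6 [6y] bond c/1=9/100: DF=(53423/40000 − 9/100·(0.982500+0.934600+0.919500+0.897300+0.890100))/(1+9/100) = 1687/2000 ≈ 0.843500
step 7 [7y] bond c/1=3/80: DF=(106211/100000 − 3/80·(0.982500+0.934600+0.919500+0.897300+0.890100+0.843500))/(1+3/80) = 8261/10000 ≈ 0.826100
step 8 [8y] zero: DF = P = 3969/5000 ≈ 0.793800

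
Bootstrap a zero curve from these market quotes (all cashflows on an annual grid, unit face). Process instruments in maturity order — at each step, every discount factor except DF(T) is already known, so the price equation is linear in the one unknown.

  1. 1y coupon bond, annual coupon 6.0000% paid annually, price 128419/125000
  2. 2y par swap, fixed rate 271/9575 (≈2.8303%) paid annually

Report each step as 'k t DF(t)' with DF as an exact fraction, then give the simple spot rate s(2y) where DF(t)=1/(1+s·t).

1 1 2423/2500
2 2 4729/5000
s(2y) = (1/(4729/5000) − 1)/(2) = 271/9458 ≈ 2.8653%

step 1 [1y] bond c/1=3/50: DF=(128419/125000 − 3/50·(0))/(1+3/50) = 2423/2500 ≈ 0.969200
step 2 [2y] swap r/1=271/9575: DF=(1 − 271/9575·(0.969200))/(1+271/9575) = 4729/5000 ≈ 0.945800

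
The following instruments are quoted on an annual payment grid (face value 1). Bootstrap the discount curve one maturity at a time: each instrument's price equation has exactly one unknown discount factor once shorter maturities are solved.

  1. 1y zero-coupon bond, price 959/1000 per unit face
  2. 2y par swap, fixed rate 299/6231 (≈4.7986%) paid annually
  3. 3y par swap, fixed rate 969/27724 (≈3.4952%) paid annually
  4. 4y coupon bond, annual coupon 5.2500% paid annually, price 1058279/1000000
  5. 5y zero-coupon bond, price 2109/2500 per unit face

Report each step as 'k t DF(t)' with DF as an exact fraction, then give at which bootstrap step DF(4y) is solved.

1 1 959/1000
2 2 9103/10000
3 3 9031/10000
4 4 542/625
5 5 2109/2500
DF(4y) is solved at step 4

step 1 [1y] zero: DF = P = 959/1000 ≈ 0.959000
step 2 [2y] swap r/1=299/6231: DF=(1 − 299/6231·(0.959000))/(1+299/6231) = 9103/10000 ≈ 0.910300
step 3 [3y] swap r/1=969/27724: DF=(1 − 969/27724·(0.959000+0.910300))/(1+969/27724) = 9031/10000 ≈ 0.903100
step 4 [4y] bond c/1=21/400: DF=(1058279/1000000 − 21/400·(0.959000+0.910300+0.903100))/(1+21/400) = 542/625 ≈ 0.867200
step 5 [5y] zero: DF = P = 2109/2500 ≈ 0.843600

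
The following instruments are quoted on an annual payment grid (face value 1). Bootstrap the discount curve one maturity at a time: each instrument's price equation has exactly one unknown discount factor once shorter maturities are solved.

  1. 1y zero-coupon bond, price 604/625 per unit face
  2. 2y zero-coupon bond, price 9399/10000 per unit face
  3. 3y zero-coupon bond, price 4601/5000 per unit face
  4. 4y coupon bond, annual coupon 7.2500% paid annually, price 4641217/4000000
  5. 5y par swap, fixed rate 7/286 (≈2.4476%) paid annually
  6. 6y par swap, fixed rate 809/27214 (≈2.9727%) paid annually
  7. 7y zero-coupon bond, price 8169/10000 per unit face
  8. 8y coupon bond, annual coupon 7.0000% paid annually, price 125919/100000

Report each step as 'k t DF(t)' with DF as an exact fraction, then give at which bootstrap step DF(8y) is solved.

1 1 604/625
2 2 9399/10000
3 3 4601/5000
4 4 2227/2500
5 5 8873/10000
6 6 4191/5000
7 7 8169/10000
8 8 7673/10000
DF(8y) is solved at step 8

step 1 [1y] zero: DF = P = 604/625 ≈ 0.966400
step 2 [2y] zero: DF = P = 9399/10000 ≈ 0.939900
step 3 [3y] zero: DF = P = 4601/5000 ≈ 0.920200
step 4 [4y] bond c/1=29/400: DF=(4641217/4000000 − 29/400·(0.966400+0.939900+0.920200))/(1+29/400) = 2227/2500 ≈ 0.890800
step 5 [5y] swap r/1=7/286: DF=(1 − 7/286·(0.966400+0.939900+0.920200+0.890800))/(1+7/286) = 8873/10000 ≈ 0.887300
step 6 [6y] swap r/1=809/27214: DF=(1 − 809/27214·(0.966400+0.939900+0.920200+0.890800+0.887300))/(1+809/27214) = 4191/5000 ≈ 0.838200
step 7 [7y] zero: DF = P = 8169/10000 ≈ 0.816900
step 8 [8y] bond c/1=7/100: DF=(125919/100000 − 7/100·(0.966400+0.939900+0.920200+0.890800+0.887300+0.838200+0.816900))/(1+7/100) = 7673/10000 ≈ 0.767300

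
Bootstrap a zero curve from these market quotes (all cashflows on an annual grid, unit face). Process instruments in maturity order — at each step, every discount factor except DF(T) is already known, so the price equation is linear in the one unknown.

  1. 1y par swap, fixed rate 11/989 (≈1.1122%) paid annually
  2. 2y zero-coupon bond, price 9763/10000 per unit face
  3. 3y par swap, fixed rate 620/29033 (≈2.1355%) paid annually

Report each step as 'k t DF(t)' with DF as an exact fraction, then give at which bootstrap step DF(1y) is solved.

step 1 [1y] swap r/1=11/989: DF=(1 − 11/989·(0))/(1+11/989) = 989/1000 ≈ 0.989000
step 2 [2y] zero: DF = P = 9763/10000 ≈ 0.976300
step 3 [3y] swap r/1=620/29033: DF=(1 − 620/29033·(0.989000+0.976300))/(1+620/29033) = 469/500 ≈ 0.938000

1 1 989/1000
2 2 9763/10000
3 3 469/500
DF(1y) is solved at step 1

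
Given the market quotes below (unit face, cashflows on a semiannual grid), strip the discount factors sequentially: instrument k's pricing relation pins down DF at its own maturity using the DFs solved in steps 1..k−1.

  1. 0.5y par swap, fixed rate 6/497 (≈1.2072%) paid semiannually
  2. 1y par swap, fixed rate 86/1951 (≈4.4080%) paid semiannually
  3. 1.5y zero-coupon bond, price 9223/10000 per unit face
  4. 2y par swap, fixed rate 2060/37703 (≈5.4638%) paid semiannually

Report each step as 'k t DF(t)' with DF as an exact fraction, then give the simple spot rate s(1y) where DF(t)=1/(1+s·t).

step 1 [0.5y] swap r/2=3/497: DF=(1 − 3/497·(0))/(1+3/497) = 497/500 ≈ 0.994000
step 2 [1y] swap r/2=43/1951: DF=(1 − 43/1951·(0.994000))/(1+43/1951) = 957/1000 ≈ 0.957000
step 3 [1.5y] zero: DF = P = 9223/10000 ≈ 0.922300
step 4 [2y] swap r/2=1030/37703: DF=(1 − 1030/37703·(0.994000+0.957000+0.922300))/(1+1030/37703) = 897/1000 ≈ 0.897000

1 1/2 497/500
2 1 957/1000
3 3/2 9223/10000
4 2 897/1000
s(1y) = (1/(957/1000) − 1)/(1) = 43/957 ≈ 4.4932%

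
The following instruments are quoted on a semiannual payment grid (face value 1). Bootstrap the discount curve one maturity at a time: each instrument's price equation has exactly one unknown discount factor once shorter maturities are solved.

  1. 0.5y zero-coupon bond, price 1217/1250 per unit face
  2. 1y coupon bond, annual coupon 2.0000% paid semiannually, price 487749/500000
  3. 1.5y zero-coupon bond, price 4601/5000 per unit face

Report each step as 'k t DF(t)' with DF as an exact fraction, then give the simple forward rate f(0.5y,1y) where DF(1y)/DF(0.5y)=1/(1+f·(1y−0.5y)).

step 1 [0.5y] zero: DF = P = 1217/1250 ≈ 0.973600
step 2 [1y] bond c/2=1/100: DF=(487749/500000 − 1/100·(0.973600))/(1+1/100) = 4781/5000 ≈ 0.956200
step 3 [1.5y] zero: DF = P = 4601/5000 ≈ 0.920200

1 1/2 1217/1250
2 1 4781/5000
3 3/2 4601/5000
f(0.5y,1y) = ((1217/1250)/(4781/5000) − 1)/(1/2) = 174/4781 ≈ 3.6394%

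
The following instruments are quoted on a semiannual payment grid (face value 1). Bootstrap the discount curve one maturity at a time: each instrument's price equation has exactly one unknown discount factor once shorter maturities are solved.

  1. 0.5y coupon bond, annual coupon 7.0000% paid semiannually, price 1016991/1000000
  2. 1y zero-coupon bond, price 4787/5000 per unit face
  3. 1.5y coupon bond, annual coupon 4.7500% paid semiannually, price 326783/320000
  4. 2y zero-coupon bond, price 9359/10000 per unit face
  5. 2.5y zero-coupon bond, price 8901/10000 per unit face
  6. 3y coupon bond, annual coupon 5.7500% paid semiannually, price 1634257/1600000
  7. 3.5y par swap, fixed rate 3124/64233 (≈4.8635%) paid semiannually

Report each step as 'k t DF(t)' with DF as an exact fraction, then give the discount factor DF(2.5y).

1 1/2 4913/5000
2 1 4787/5000
3 3/2 381/400
4 2 9359/10000
5 5/2 8901/10000
6 3 861/1000
7 7/2 4219/5000
DF(2.5y) = 8901/10000 ≈ 0.890100

step 1 [0.5y] bond c/2=7/200: DF=(1016991/1000000 − 7/200·(0))/(1+7/200) = 4913/5000 ≈ 0.982600
step 2 [1y] zero: DF = P = 4787/5000 ≈ 0.957400
step 3 [1.5y] bond c/2=19/800: DF=(326783/320000 − 19/800·(0.982600+0.957400))/(1+19/800) = 381/400 ≈ 0.952500
step 4 [2y] zero: DF = P = 9359/10000 ≈ 0.935900
step 5 [2.5y] zero: DF = P = 8901/10000 ≈ 0.890100
step 6 [3y] bond c/2=23/800: DF=(1634257/1600000 − 23/800·(0.982600+0.957400+0.952500+0.935900+0.890100))/(1+23/800) = 861/1000 ≈ 0.861000
step 7 [3.5y] swap r/2=1562/64233: DF=(1 − 1562/64233·(0.982600+0.957400+0.952500+0.935900+0.890100+0.861000))/(1+1562/64233) = 4219/5000 ≈ 0.843800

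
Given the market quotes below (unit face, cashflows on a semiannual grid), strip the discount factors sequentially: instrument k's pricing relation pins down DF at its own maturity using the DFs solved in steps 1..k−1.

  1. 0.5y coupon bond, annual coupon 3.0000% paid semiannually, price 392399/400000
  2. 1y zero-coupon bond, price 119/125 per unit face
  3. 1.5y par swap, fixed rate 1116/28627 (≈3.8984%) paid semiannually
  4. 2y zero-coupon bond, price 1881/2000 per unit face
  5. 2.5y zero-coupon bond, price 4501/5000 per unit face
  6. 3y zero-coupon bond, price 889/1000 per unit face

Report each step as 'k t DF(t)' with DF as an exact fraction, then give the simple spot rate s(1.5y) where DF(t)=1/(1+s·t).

1 1/2 1933/2000
2 1 119/125
3 3/2 4721/5000
4 2 1881/2000
5 5/2 4501/5000
6 3 889/1000
s(1.5y) = (1/(4721/5000) − 1)/(3/2) = 186/4721 ≈ 3.9398%

step 1 [0.5y] bond c/2=3/200: DF=(392399/400000 − 3/200·(0))/(1+3/200) = 1933/2000 ≈ 0.966500
step 2 [1y] zero: DF = P = 119/125 ≈ 0.952000
step 3 [1.5y] swap r/2=558/28627: DF=(1 − 558/28627·(0.966500+0.952000))/(1+558/28627) = 4721/5000 ≈ 0.944200
step 4 [2y] zero: DF = P = 1881/2000 ≈ 0.940500
step 5 [2.5y] zero: DF = P = 4501/5000 ≈ 0.900200
step 6 [3y] zero: DF = P = 889/1000 ≈ 0.889000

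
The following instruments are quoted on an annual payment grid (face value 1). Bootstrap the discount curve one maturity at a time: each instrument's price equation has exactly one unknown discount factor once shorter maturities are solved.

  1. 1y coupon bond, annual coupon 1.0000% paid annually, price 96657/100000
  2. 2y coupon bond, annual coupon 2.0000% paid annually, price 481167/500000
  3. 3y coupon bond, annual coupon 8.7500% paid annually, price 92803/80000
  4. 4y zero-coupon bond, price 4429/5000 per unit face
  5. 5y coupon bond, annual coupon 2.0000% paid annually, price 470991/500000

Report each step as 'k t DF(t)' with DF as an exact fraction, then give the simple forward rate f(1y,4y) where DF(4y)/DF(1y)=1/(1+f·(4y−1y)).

step 1 [1y] bond c/1=1/100: DF=(96657/100000 − 1/100·(0))/(1+1/100) = 957/1000 ≈ 0.957000
step 2 [2y] bond c/1=1/50: DF=(481167/500000 − 1/50·(0.957000))/(1+1/50) = 9247/10000 ≈ 0.924700
step 3 [3y] bond c/1=7/80: DF=(92803/80000 − 7/80·(0.957000+0.924700))/(1+7/80) = 9153/10000 ≈ 0.915300
step 4 [4y] zero: DF = P = 4429/5000 ≈ 0.885800
step 5 [5y] bond c/1=1/50: DF=(470991/500000 − 1/50·(0.957000+0.924700+0.915300+0.885800))/(1+1/50) = 8513/10000 ≈ 0.851300

1 1 957/1000
2 2 9247/10000
3 3 9153/10000
4 4 4429/5000
5 5 8513/10000
f(1y,4y) = ((957/1000)/(4429/5000) − 1)/(3) = 356/13287 ≈ 2.6793%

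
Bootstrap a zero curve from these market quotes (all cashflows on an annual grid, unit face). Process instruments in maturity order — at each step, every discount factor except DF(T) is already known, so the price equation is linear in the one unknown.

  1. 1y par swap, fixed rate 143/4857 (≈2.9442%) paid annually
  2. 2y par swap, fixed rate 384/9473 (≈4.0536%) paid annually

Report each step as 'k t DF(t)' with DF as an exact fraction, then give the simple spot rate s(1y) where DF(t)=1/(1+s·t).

step 1 [1y] swap r/1=143/4857: DF=(1 − 143/4857·(0))/(1+143/4857) = 4857/5000 ≈ 0.971400
step 2 [2y] swap r/1=384/9473: DF=(1 − 384/9473·(0.971400))/(1+384/9473) = 577/625 ≈ 0.923200

1 1 4857/5000
2 2 577/625
s(1y) = (1/(4857/5000) − 1)/(1) = 143/4857 ≈ 2.9442%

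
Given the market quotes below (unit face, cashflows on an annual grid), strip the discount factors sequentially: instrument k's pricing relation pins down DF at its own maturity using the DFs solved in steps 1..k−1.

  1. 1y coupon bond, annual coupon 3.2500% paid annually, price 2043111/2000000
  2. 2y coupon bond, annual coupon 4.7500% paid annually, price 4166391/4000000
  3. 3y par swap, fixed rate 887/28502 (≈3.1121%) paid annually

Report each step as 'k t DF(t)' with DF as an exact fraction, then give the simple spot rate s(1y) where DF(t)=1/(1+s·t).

1 1 4947/5000
2 2 1899/2000
3 3 9113/10000
s(1y) = (1/(4947/5000) − 1)/(1) = 53/4947 ≈ 1.0714%

step 1 [1y] bond c/1=13/400: DF=(2043111/2000000 − 13/400·(0))/(1+13/400) = 4947/5000 ≈ 0.989400
step 2 [2y] bond c/1=19/400: DF=(4166391/4000000 − 19/400·(0.989400))/(1+19/400) = 1899/2000 ≈ 0.949500
step 3 [3y] swap r/1=887/28502: DF=(1 − 887/28502·(0.989400+0.949500))/(1+887/28502) = 9113/10000 ≈ 0.911300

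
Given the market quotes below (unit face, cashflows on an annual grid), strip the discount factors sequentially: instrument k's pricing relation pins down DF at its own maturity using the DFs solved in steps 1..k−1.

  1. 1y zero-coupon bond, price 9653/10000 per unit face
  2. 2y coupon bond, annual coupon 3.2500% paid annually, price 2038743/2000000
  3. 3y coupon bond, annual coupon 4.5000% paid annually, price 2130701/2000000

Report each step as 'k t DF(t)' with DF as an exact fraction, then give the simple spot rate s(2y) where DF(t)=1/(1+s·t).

step 1 [1y] zero: DF = P = 9653/10000 ≈ 0.965300
step 2 [2y] bond c/1=13/400: DF=(2038743/2000000 − 13/400·(0.965300))/(1+13/400) = 9569/10000 ≈ 0.956900
step 3 [3y] bond c/1=9/200: DF=(2130701/2000000 − 9/200·(0.965300+0.956900))/(1+9/200) = 9367/10000 ≈ 0.936700

1 1 9653/10000
2 2 9569/10000
3 3 9367/10000
s(2y) = (1/(9569/10000) − 1)/(2) = 431/19138 ≈ 2.2521%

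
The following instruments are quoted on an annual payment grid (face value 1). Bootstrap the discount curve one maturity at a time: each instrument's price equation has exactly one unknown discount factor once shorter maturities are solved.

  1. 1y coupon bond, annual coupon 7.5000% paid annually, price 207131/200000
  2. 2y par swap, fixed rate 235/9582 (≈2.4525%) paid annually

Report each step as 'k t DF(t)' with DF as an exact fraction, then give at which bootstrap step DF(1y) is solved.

1 1 4817/5000
2 2 953/1000
DF(1y) is solved at step 1

step 1 [1y] bond c/1=3/40: DF=(207131/200000 − 3/40·(0))/(1+3/40) = 4817/5000 ≈ 0.963400
step 2 [2y] swap r/1=235/9582: DF=(1 − 235/9582·(0.963400))/(1+235/9582) = 953/1000 ≈ 0.953000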